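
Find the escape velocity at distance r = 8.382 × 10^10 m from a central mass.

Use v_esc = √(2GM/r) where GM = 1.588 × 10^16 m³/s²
r = 8.382 × 10^10 m
GM = 1.588 × 10^16 m³/s²
2GM/r = 2 × (1.588 × 10^16) / (8.382 × 10^10) = 378907 m²/s²
v_esc = √(2GM/r) = 615.554 m/s ≈ 615.6 m/s

Final answer: 615.6 m/s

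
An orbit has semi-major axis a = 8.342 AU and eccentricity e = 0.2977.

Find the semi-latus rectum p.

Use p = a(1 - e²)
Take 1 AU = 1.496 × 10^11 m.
a = 8.342 AU = 1.24796 × 10^12 m
e = 0.2977,  e² = 0.0886253,  1 − e² = 0.911375
p = a(1 − e²) = 1.24796 × 10^12 m × 0.911375 = 1.13736 × 10^12 m ≈ 7.603 AU

Final answer: p = 7.603 AU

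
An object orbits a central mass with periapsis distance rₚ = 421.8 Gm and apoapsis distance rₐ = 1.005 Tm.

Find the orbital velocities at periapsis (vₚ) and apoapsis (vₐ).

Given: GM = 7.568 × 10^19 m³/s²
rₚ = 421.8 Gm = 4.218 × 10^11 m
rₐ = 1.005 Tm = 1.005 × 10^12 m
GM = 7.568 × 10^19 m³/s²
a = (rₚ + rₐ)/2 = 7.134 × 10^11 m
Vis-viva: v² = GM (2/r − 1/a)
vₚ² = 7.568 × 10^19 × (4.74158 × 10^-12 − 1.40174 × 10^-12) = 2.5276 × 10^8 m²/s²
vₚ = 15898.4 m/s ≈ 15.9 km/s
vₐ² = 7.568 × 10^19 × (1.99005 × 10^-12 − 1.40174 × 10^-12) = 4.45234 × 10^7 m²/s²
vₐ = 6672.59 m/s ≈ 6.673 km/s

Final answer: vₚ = 15.9 km/s, vₐ = 6.673 km/s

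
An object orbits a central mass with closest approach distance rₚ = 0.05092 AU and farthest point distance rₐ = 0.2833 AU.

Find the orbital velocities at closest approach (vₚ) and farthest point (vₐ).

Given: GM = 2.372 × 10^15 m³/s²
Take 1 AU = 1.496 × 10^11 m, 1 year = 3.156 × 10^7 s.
rₚ = 0.05092 AU = 7.61763 × 10^9 m
rₐ = 0.2833 AU = 4.23817 × 10^10 m
GM = 2.372 × 10^15 m³/s²
a = (rₚ + rₐ)/2 = 2.49997 × 10^10 m
Vis-viva: v² = GM (2/r − 1/a)
vₚ² = 2.372 × 10^15 × (2.62549 × 10^-10 − 4.00006 × 10^-11) = 527884 m²/s²
vₚ = 726.557 m/s ≈ 0.1533 AU/year
vₐ² = 2.372 × 10^15 × (4.71902 × 10^-11 − 4.00006 × 10^-11) = 17053.9 m²/s²
vₐ = 130.59 m/s ≈ 130.6 m/s

Final answer: vₚ = 0.1533 AU/year, vₐ = 130.6 m/s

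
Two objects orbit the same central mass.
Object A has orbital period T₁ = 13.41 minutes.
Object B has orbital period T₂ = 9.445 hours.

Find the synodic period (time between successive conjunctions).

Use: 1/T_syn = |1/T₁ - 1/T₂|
T₁ = 13.41 minutes = 804.6 s
T₂ = 9.445 hours = 34002 s
1/T₁ = 0.00124285 s⁻¹
1/T₂ = 2.941 × 10^-5 s⁻¹
|1/T₁ − 1/T₂| = 0.00121344 s⁻¹
T_syn = 1 / |1/T₁ − 1/T₂| = 824.101 s ≈ 13.74 minutes

Final answer: T_syn = 13.74 minutes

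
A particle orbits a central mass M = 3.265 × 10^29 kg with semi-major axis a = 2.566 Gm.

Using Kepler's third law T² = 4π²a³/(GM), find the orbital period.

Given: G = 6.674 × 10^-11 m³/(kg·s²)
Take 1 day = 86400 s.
M = 3.265 × 10^29 kg
GM = G × M = 6.674 × 10^-11 × 3.265 × 10^29 = 2.17906 × 10^19 m³/s²
a = 2.566 Gm = 2.566 × 10^9 m
a³ = 1.68955 × 10^28 m³
T = 2π √(a³/GM) = 2π √((1.68955 × 10^28) / (2.17906 × 10^19)) = 2π × 27845.2 s
T = 174957 s ≈ 2.025 days

Final answer: 2.025 days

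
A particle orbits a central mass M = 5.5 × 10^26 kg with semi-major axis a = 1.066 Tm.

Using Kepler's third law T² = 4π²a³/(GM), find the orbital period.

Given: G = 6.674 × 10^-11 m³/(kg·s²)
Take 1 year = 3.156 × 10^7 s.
M = 5.5 × 10^26 kg
GM = G × M = 6.674 × 10^-11 × 5.5 × 10^26 = 3.6707 × 10^16 m³/s²
a = 1.066 Tm = 1.066 × 10^12 m
a³ = 1.21136 × 10^36 m³
T = 2π √(a³/GM) = 2π √((1.21136 × 10^36) / (3.6707 × 10^16)) = 2π × 5.74462 × 10^9 s
T = 3.60945 × 10^10 s ≈ 1144 years

Final answer: 1144 years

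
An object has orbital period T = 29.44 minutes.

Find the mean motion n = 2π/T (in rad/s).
T = 29.44 minutes = 1766.4 s
n = 2π / 1766.4 s = 0.00355706 rad/s ≈ 0.003557 rad/s

Final answer: n = 0.003557 rad/s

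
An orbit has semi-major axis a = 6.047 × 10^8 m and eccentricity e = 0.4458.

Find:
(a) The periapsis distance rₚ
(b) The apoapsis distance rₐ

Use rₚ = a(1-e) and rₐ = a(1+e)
a = 6.047 × 10^8 m
e = 0.4458:  1 − e = 0.5542,  1 + e = 1.4458
(a) rₚ = a(1 − e) = 6.047 × 10^8 m × 0.5542 = 3.35125 × 10^8 m ≈ 3.351 × 10^8 m
(b) rₐ = a(1 + e) = 6.047 × 10^8 m × 1.4458 = 8.74275 × 10^8 m ≈ 8.743 × 10^8 m

Final answer:
(a) rₚ = 3.351 × 10^8 m
(b) rₐ = 8.743 × 10^8 m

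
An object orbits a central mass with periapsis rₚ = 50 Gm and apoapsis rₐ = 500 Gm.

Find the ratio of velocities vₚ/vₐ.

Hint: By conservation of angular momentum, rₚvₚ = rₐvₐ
rₚ = 50 Gm = 5 × 10^10 m
rₐ = 500 Gm = 5 × 10^11 m
rₚvₚ = rₐvₐ  ⇒  vₚ/vₐ = rₐ/rₚ
vₚ/vₐ = (5 × 10^11) / (5 × 10^10) = 10

Final answer: vₚ/vₐ = 10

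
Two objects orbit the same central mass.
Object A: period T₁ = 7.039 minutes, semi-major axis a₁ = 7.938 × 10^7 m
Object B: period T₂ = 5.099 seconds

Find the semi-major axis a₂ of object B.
T₁ = 7.039 minutes = 422.34 s
T₂ = 5.099 seconds
a₁ = 7.938 × 10^7 m
Kepler's third law: (T₂/T₁)² = (a₂/a₁)³  ⇒  a₂ = a₁ (T₂/T₁)^(2/3)
T₂/T₁ = 0.0120732
(T₂/T₁)^(2/3) = 0.0526278
a₂ = 7.938 × 10^7 m × 0.0526278 = 4.17759 × 10^6 m ≈ 4.178 × 10^6 m

Final answer: a₂ = 4.178 × 10^6 m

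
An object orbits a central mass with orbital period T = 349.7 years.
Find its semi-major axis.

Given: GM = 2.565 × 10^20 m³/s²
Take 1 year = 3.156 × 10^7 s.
T = 349.7 years = 1.10365 × 10^10 s
GM = 2.565 × 10^20 m³/s²
Kepler's third law: a³ = GM T² / (4π²)
T² = 1.21805 × 10^20 s²
a³ = (2.565 × 10^20) × (1.21805 × 10^20) / (4π²) = 7.91394 × 10^38 m³
a = (a³)^(1/3) = 9.24977 × 10^12 m ≈ 9.25 Tm

Final answer: 9.25 Tm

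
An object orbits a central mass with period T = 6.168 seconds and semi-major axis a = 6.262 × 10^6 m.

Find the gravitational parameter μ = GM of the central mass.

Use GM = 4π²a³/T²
T = 6.168 seconds
a = 6.262 × 10^6 m
a³ = 2.4555 × 10^20 m³
T² = 38.0442 s²
GM = 4π² × (2.4555 × 10^20) / 38.0442 = 2.54806 × 10^20 m³/s²
GM ≈ 2.548 × 10^20 m³/s²

Final answer: GM = 2.548 × 10^20 m³/s²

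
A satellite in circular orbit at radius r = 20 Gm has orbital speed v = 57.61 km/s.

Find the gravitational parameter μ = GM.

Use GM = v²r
r = 20 Gm = 2 × 10^10 m
v = 57.61 km/s = 57610 m/s
v² = 3.31891 × 10^9 m²/s²
GM = v²r = 3.31891 × 10^9 × 2 × 10^10 = 6.63782 × 10^19 m³/s²
GM ≈ 6.638 × 10^19 m³/s²

Final answer: GM = 6.638 × 10^19 m³/s²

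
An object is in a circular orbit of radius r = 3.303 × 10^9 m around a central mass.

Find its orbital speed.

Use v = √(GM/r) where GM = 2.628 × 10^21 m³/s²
r = 3.303 × 10^9 m
GM = 2.628 × 10^21 m³/s²
GM/r = (2.628 × 10^21) / (3.303 × 10^9) = 7.9564 × 10^11 m²/s²
v = √(GM/r) = 891987 m/s ≈ 892 km/s

Final answer: 892 km/s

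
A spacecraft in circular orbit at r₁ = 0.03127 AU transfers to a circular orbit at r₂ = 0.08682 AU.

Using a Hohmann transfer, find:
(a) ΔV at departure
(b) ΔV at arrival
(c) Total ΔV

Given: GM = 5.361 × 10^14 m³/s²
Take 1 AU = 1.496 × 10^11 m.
r₁ = 0.03127 AU = 4.67799 × 10^9 m
r₂ = 0.08682 AU = 1.29883 × 10^10 m
GM = 5.361 × 10^14 m³/s²
Transfer ellipse: a_t = (r₁ + r₂)/2 = 8.83313 × 10^9 m
Circular speed at r₁: v₁ = √(GM/r₁) = 338.527 m/s
Transfer speed at r₁ (periapsis): v₁ₜ = √(GM(2/r₁ − 1/a_t)) = 410.498 m/s
(a) ΔV₁ = v₁ₜ − v₁ = 71.9715 m/s ≈ 71.97 m/s
Circular speed at r₂: v₂ = √(GM/r₂) = 203.164 m/s
Transfer speed at r₂ (apoapsis): v₂ₜ = √(GM(2/r₂ − 1/a_t)) = 147.849 m/s
(b) ΔV₂ = v₂ − v₂ₜ = 55.3148 m/s ≈ 55.31 m/s
(c) ΔV_total = ΔV₁ + ΔV₂ = 127.286 m/s ≈ 127.3 m/s

Final answer:
(a) ΔV₁ = 71.97 m/s
(b) ΔV₂ = 55.31 m/s
(c) ΔV_total = 127.3 m/s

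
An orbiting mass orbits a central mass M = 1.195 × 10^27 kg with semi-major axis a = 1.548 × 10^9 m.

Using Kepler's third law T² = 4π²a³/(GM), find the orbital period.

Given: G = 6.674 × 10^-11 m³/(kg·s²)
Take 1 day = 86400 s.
M = 1.195 × 10^27 kg
GM = G × M = 6.674 × 10^-11 × 1.195 × 10^27 = 7.97543 × 10^16 m³/s²
a = 1.548 × 10^9 m
a³ = 3.70948 × 10^27 m³
T = 2π √(a³/GM) = 2π √((3.70948 × 10^27) / (7.97543 × 10^16)) = 2π × 215665 s
T = 1.35506 × 10^6 s ≈ 15.68 days

Final answer: 15.68 days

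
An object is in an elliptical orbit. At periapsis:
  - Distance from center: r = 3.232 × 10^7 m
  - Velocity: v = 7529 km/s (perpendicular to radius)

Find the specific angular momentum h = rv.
r = 3.232 × 10^7 m
v = 7529 km/s = 7.529 × 10^6 m/s
h = rv = 3.232 × 10^7 × 7.529 × 10^6 = 2.43337 × 10^14 m²/s ≈ 2.433 × 10^14 m²/s

Final answer: h = 2.433 × 10^14 m²/s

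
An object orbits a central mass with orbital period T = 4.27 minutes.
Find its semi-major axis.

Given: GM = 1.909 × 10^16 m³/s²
T = 4.27 minutes = 256.2 s
GM = 1.909 × 10^16 m³/s²
Kepler's third law: a³ = GM T² / (4π²)
T² = 65638.4 s²
a³ = (1.909 × 10^16) × 65638.4 / (4π²) = 3.17398 × 10^19 m³
a = (a³)^(1/3) = 3.16617 × 10^6 m ≈ 3.166 × 10^6 m

Final answer: 3.166 × 10^6 m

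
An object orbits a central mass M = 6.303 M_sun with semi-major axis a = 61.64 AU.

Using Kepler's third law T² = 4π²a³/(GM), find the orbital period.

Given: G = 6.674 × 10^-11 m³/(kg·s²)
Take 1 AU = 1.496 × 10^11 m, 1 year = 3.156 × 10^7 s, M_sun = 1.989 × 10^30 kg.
M = 6.303 M_sun = 1.25367 × 10^31 kg
GM = G × M = 6.674 × 10^-11 × 1.25367 × 10^31 = 8.36697 × 10^20 m³/s²
a = 61.64 AU = 9.22134 × 10^12 m
a³ = 7.8412 × 10^38 m³
T = 2π √(a³/GM) = 2π √((7.8412 × 10^38) / (8.36697 × 10^20)) = 2π × 9.68071 × 10^8 s
T = 6.08257 × 10^9 s ≈ 192.7 years

Final answer: 192.7 years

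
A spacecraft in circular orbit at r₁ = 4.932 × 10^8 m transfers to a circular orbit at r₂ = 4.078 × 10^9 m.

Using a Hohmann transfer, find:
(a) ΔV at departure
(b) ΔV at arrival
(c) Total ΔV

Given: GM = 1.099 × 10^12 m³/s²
r₁ = 4.932 × 10^8 m
r₂ = 4.078 × 10^9 m
GM = 1.099 × 10^12 m³/s²
Transfer ellipse: a_t = (r₁ + r₂)/2 = 2.2856 × 10^9 m
Circular speed at r₁: v₁ = √(GM/r₁) = 47.2049 m/s
Transfer speed at r₁ (periapsis): v₁ₜ = √(GM(2/r₁ − 1/a_t)) = 63.0537 m/s
(a) ΔV₁ = v₁ₜ − v₁ = 15.8488 m/s ≈ 15.85 m/s
Circular speed at r₂: v₂ = √(GM/r₂) = 16.4163 m/s
Transfer speed at r₂ (apoapsis): v₂ₜ = √(GM(2/r₂ − 1/a_t)) = 7.62582 m/s
(b) ΔV₂ = v₂ − v₂ₜ = 8.79048 m/s ≈ 8.79 m/s
(c) ΔV_total = ΔV₁ + ΔV₂ = 24.6393 m/s ≈ 24.64 m/s

Final answer:
(a) ΔV₁ = 15.85 m/s
(b) ΔV₂ = 8.79 m/s
(c) ΔV_total = 24.64 m/s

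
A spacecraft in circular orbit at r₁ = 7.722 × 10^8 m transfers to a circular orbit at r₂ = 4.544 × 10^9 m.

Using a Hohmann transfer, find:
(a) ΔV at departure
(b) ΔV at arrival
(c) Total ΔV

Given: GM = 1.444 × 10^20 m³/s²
r₁ = 7.722 × 10^8 m
r₂ = 4.544 × 10^9 m
GM = 1.444 × 10^20 m³/s²
Transfer ellipse: a_t = (r₁ + r₂)/2 = 2.6581 × 10^9 m
Circular speed at r₁: v₁ = √(GM/r₁) = 432433 m/s
Transfer speed at r₁ (periapsis): v₁ₜ = √(GM(2/r₁ − 1/a_t)) = 565395 m/s
(a) ΔV₁ = v₁ₜ − v₁ = 132962 m/s ≈ 133 km/s
Circular speed at r₂: v₂ = √(GM/r₂) = 178264 m/s
Transfer speed at r₂ (apoapsis): v₂ₜ = √(GM(2/r₂ − 1/a_t)) = 96082.4 m/s
(b) ΔV₂ = v₂ − v₂ₜ = 82182 m/s ≈ 82.18 km/s
(c) ΔV_total = ΔV₁ + ΔV₂ = 215144 m/s ≈ 215.1 km/s

Final answer:
(a) ΔV₁ = 133 km/s
(b) ΔV₂ = 82.18 km/s
(c) ΔV_total = 215.1 km/s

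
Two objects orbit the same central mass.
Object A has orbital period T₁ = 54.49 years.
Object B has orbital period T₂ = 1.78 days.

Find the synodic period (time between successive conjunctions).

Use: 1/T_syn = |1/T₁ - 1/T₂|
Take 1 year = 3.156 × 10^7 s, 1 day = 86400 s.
T₁ = 54.49 years = 1.7197 × 10^9 s
T₂ = 1.78 days = 153792 s
1/T₁ = 5.81495 × 10^-10 s⁻¹
1/T₂ = 6.50229 × 10^-6 s⁻¹
|1/T₁ − 1/T₂| = 6.50171 × 10^-6 s⁻¹
T_syn = 1 / |1/T₁ − 1/T₂| = 153806 s ≈ 1.78 days

Final answer: T_syn = 1.78 days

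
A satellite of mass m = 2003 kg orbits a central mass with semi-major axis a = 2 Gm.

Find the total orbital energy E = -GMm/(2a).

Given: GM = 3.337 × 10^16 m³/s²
a = 2 Gm = 2 × 10^9 m
GM = 3.337 × 10^16 m³/s²
2a = 4 × 10^9 m
GMm = 3.337 × 10^16 × 2003 = 6.68401 × 10^19 m³·kg/s²
E = −GMm/(2a) = -1.671 × 10^10 J ≈ -16.71 GJ

Final answer: -16.71 GJ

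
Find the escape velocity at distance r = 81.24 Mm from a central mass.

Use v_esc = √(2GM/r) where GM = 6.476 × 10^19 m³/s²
r = 81.24 Mm = 8.124 × 10^7 m
GM = 6.476 × 10^19 m³/s²
2GM/r = 2 × (6.476 × 10^19) / (8.124 × 10^7) = 1.59429 × 10^12 m²/s²
v_esc = √(2GM/r) = 1.26265 × 10^6 m/s ≈ 1263 km/s

Final answer: 1263 km/s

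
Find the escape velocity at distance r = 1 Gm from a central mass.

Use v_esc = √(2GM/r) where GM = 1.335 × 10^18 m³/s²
r = 1 Gm = 1 × 10^9 m
GM = 1.335 × 10^18 m³/s²
2GM/r = 2 × (1.335 × 10^18) / (1 × 10^9) = 2.67 × 10^9 m²/s²
v_esc = √(2GM/r) = 51672 m/s ≈ 51.67 km/s

Final answer: 51.67 km/s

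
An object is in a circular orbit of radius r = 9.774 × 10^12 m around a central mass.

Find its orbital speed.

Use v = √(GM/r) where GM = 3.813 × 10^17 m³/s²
r = 9.774 × 10^12 m
GM = 3.813 × 10^17 m³/s²
GM/r = (3.813 × 10^17) / (9.774 × 10^12) = 39011.7 m²/s²
v = √(GM/r) = 197.514 m/s ≈ 197.5 m/s

Final answer: 197.5 m/s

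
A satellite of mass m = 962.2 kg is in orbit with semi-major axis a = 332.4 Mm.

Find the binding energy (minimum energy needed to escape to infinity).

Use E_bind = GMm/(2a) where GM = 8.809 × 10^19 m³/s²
a = 332.4 Mm = 3.324 × 10^8 m
GM = 8.809 × 10^19 m³/s²
m = 962.2 kg
GMm = 8.809 × 10^19 × 962.2 = 8.47602 × 10^22 m³·kg/s²
2a = 6.648 × 10^8 m
E_bind = GMm/(2a) = 1.27497 × 10^14 J ≈ 127.5 TJ

Final answer: 127.5 TJ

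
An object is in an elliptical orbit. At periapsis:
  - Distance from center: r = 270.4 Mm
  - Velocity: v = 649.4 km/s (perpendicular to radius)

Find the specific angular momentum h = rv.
r = 270.4 Mm = 2.704 × 10^8 m
v = 649.4 km/s = 649400 m/s
h = rv = 2.704 × 10^8 × 649400 = 1.75598 × 10^14 m²/s ≈ 1.756 × 10^14 m²/s

Final answer: h = 1.756 × 10^14 m²/s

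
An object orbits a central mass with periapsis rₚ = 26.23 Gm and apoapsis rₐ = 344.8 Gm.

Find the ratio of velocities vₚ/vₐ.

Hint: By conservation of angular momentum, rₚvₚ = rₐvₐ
rₚ = 26.23 Gm = 2.623 × 10^10 m
rₐ = 344.8 Gm = 3.448 × 10^11 m
rₚvₚ = rₐvₐ  ⇒  vₚ/vₐ = rₐ/rₚ
vₚ/vₐ = (3.448 × 10^11) / (2.623 × 10^10) = 13.1453

Final answer: vₚ/vₐ = 13.15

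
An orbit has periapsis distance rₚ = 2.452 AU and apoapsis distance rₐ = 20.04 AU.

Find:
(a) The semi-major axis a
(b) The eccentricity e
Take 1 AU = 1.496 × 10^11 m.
rₚ = 2.452 AU = 3.66819 × 10^11 m
rₐ = 20.04 AU = 2.99798 × 10^12 m
(a) a = (rₚ + rₐ)/2 = 1.6824 × 10^12 m ≈ 11.25 AU
(b) e = (rₐ − rₚ)/(rₐ + rₚ) = (2.63116 × 10^12) / (3.3648 × 10^12) = 0.781967

Final answer:
(a) a = 11.25 AU
(b) e = 0.782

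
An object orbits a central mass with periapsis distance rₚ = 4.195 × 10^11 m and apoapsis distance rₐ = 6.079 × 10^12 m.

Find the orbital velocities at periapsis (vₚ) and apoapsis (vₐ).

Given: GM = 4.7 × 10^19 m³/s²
rₚ = 4.195 × 10^11 m
rₐ = 6.079 × 10^12 m
GM = 4.7 × 10^19 m³/s²
a = (rₚ + rₐ)/2 = 3.24925 × 10^12 m
Vis-viva: v² = GM (2/r − 1/a)
vₚ² = 4.7 × 10^19 × (4.76758 × 10^-12 − 3.07763 × 10^-13) = 2.09611 × 10^8 m²/s²
vₚ = 14478 m/s ≈ 14.48 km/s
vₐ² = 4.7 × 10^19 × (3.29001 × 10^-13 − 3.07763 × 10^-13) = 998193 m²/s²
vₐ = 999.096 m/s ≈ 999.1 m/s

Final answer: vₚ = 14.48 km/s, vₐ = 999.1 m/s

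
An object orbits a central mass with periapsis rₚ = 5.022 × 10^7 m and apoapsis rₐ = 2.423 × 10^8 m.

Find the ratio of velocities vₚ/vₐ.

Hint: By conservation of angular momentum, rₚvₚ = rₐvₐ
rₚ = 5.022 × 10^7 m
rₐ = 2.423 × 10^8 m
rₚvₚ = rₐvₐ  ⇒  vₚ/vₐ = rₐ/rₚ
vₚ/vₐ = (2.423 × 10^8) / (5.022 × 10^7) = 4.82477

Final answer: vₚ/vₐ = 4.825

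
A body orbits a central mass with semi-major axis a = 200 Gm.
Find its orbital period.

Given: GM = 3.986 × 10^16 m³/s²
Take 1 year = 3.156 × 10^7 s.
a = 200 Gm = 2 × 10^11 m
GM = 3.986 × 10^16 m³/s²
a³ = 8 × 10^33 m³
T = 2π √(a³/GM) = 2π √((8 × 10^33) / (3.986 × 10^16)) = 2π × 4.47998 × 10^8 s
T = 2.81486 × 10^9 s ≈ 89.19 years

Final answer: 89.19 years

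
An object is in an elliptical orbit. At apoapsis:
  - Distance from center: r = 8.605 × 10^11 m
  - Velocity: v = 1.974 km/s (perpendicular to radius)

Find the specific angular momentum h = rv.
r = 8.605 × 10^11 m
v = 1.974 km/s = 1974 m/s
h = rv = 8.605 × 10^11 × 1974 = 1.69863 × 10^15 m²/s ≈ 1.699 × 10^15 m²/s

Final answer: h = 1.699 × 10^15 m²/s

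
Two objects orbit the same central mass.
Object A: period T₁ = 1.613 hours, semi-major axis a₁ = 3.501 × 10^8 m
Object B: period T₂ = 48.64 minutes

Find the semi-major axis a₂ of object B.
T₁ = 1.613 hours = 5806.8 s
T₂ = 48.64 minutes = 2918.4 s
a₁ = 3.501 × 10^8 m
Kepler's third law: (T₂/T₁)² = (a₂/a₁)³  ⇒  a₂ = a₁ (T₂/T₁)^(2/3)
T₂/T₁ = 0.502583
(T₂/T₁)^(2/3) = 0.632128
a₂ = 3.501 × 10^8 m × 0.632128 = 2.21308 × 10^8 m ≈ 2.213 × 10^8 m

Final answer: a₂ = 2.213 × 10^8 m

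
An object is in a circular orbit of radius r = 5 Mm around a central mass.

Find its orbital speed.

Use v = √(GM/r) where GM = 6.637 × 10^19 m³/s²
r = 5 Mm = 5 × 10^6 m
GM = 6.637 × 10^19 m³/s²
GM/r = (6.637 × 10^19) / (5 × 10^6) = 1.3274 × 10^13 m²/s²
v = √(GM/r) = 3.64335 × 10^6 m/s ≈ 3643 km/s

Final answer: 3643 km/s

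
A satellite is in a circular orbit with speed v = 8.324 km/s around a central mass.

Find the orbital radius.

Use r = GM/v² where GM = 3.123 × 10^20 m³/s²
v = 8.324 km/s = 8324 m/s
GM = 3.123 × 10^20 m³/s²
v² = 6.9289 × 10^7 m²/s²
r = GM/v² = (3.123 × 10^20) / (6.9289 × 10^7) = 4.50721 × 10^12 m ≈ 4.507 Tm

Final answer: 4.507 Tm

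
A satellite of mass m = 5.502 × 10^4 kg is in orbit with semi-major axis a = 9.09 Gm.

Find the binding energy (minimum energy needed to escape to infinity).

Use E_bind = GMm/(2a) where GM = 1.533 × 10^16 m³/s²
a = 9.09 Gm = 9.09 × 10^9 m
GM = 1.533 × 10^16 m³/s²
m = 5.502 × 10^4 kg
GMm = 1.533 × 10^16 × 55020 = 8.43457 × 10^20 m³·kg/s²
2a = 1.818 × 10^10 m
E_bind = GMm/(2a) = 4.63948 × 10^10 J ≈ 46.39 GJ

Final answer: 46.39 GJ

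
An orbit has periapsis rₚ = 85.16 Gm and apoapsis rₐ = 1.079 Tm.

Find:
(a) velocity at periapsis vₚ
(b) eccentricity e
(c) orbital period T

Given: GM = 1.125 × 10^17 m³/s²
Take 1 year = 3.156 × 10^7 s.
rₚ = 85.16 Gm = 8.516 × 10^10 m
rₐ = 1.079 Tm = 1.079 × 10^12 m
GM = 1.125 × 10^17 m³/s²
a = (rₚ + rₐ)/2 = 5.8208 × 10^11 m
e = (rₐ − rₚ)/(rₐ + rₚ) = (9.9384 × 10^11) / (1.16416 × 10^12) = 0.853697
(a) vₚ² = GM (2/rₚ − 1/a) = 1.125 × 10^17 × (2.34852 × 10^-11 − 1.71798 × 10^-12) = 2.44881 × 10^6 m²/s²;  vₚ = 1564.87 m/s ≈ 1.565 km/s
(b) e = 0.853697 ≈ 0.8537
(c) a³ = 1.97219 × 10^35 m³;  T = 2π √(a³/GM) = 2π × 1.32403 × 10^9 s = 8.31912 × 10^9 s ≈ 263.6 years

Final answer:
(a) velocity at periapsis vₚ = 1.565 km/s
(b) eccentricity e = 0.8537
(c) orbital period T = 263.6 years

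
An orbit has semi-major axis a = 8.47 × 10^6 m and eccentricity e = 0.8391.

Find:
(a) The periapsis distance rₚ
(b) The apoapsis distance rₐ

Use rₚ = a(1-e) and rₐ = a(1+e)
a = 8.47 × 10^6 m
e = 0.8391:  1 − e = 0.1609,  1 + e = 1.8391
(a) rₚ = a(1 − e) = 8.47 × 10^6 m × 0.1609 = 1.36282 × 10^6 m ≈ 1.363 × 10^6 m
(b) rₐ = a(1 + e) = 8.47 × 10^6 m × 1.8391 = 1.55772 × 10^7 m ≈ 1.558 × 10^7 m

Final answer:
(a) rₚ = 1.363 × 10^6 m
(b) rₐ = 1.558 × 10^7 m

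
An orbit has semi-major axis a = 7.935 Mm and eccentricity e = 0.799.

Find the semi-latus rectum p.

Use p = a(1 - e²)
a = 7.935 Mm = 7.935 × 10^6 m
e = 0.799,  e² = 0.638401,  1 − e² = 0.361599
p = a(1 − e²) = 7.935 × 10^6 m × 0.361599 = 2.86929 × 10^6 m ≈ 2.869 Mm

Final answer: p = 2.869 Mm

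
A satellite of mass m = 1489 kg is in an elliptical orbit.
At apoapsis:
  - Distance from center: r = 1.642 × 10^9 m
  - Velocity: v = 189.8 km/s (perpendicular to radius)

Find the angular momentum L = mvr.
r = 1.642 × 10^9 m
v = 189.8 km/s = 189800 m/s
vr = 189800 × 1.642 × 10^9 = 3.11652 × 10^14 m²/s
L = m × vr = 1489 × 3.11652 × 10^14 = 4.64049 × 10^17 kg·m²/s ≈ 4.64 × 10^17 kg·m²/s

Final answer: L = 4.64 × 10^17 kg·m²/s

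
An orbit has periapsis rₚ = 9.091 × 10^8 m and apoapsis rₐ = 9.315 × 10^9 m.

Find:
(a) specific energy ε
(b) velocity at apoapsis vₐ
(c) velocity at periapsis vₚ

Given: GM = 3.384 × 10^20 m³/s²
rₚ = 9.091 × 10^8 m
rₐ = 9.315 × 10^9 m
GM = 3.384 × 10^20 m³/s²
a = (rₚ + rₐ)/2 = 5.11205 × 10^9 m
e = (rₐ − rₚ)/(rₐ + rₚ) = (8.4059 × 10^9) / (1.02241 × 10^10) = 0.822165
(a) 2a = 1.02241 × 10^10 m;  ε = −GM/(2a) = -3.30983 × 10^10 J/kg ≈ -33.1 GJ/kg
(b) vₐ² = GM (2/rₐ − 1/a) = 3.384 × 10^20 × (2.14707 × 10^-10 − 1.95616 × 10^-10) = 6.46047 × 10^9 m²/s²;  vₐ = 80377 m/s ≈ 80.38 km/s
(c) vₚ² = GM (2/rₚ − 1/a) = 3.384 × 10^20 × (2.19998 × 10^-9 − 1.95616 × 10^-10) = 6.78276 × 10^11 m²/s²;  vₚ = 823575 m/s ≈ 823.6 km/s

Final answer:
(a) specific energy ε = -33.1 GJ/kg
(b) velocity at apoapsis vₐ = 80.38 km/s
(c) velocity at periapsis vₚ = 823.6 km/s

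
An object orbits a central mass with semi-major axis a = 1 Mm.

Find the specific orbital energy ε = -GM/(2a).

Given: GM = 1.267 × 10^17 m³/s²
a = 1 Mm = 1 × 10^6 m
GM = 1.267 × 10^17 m³/s²
2a = 2 × 10^6 m
ε = −GM/(2a) = -6.335 × 10^10 J/kg ≈ -63.35 GJ/kg

Final answer: -63.35 GJ/kg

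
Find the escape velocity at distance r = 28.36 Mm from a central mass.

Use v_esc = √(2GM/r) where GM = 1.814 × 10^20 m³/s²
r = 28.36 Mm = 2.836 × 10^7 m
GM = 1.814 × 10^20 m³/s²
2GM/r = 2 × (1.814 × 10^20) / (2.836 × 10^7) = 1.27927 × 10^13 m²/s²
v_esc = √(2GM/r) = 3.57668 × 10^6 m/s ≈ 3577 km/s

Final answer: 3577 km/s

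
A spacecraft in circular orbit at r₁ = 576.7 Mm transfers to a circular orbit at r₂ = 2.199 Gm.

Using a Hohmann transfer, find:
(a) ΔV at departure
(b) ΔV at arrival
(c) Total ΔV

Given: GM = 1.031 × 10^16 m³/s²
r₁ = 576.7 Mm = 5.767 × 10^8 m
r₂ = 2.199 Gm = 2.199 × 10^9 m
GM = 1.031 × 10^16 m³/s²
Transfer ellipse: a_t = (r₁ + r₂)/2 = 1.38785 × 10^9 m
Circular speed at r₁: v₁ = √(GM/r₁) = 4228.19 m/s
Transfer speed at r₁ (periapsis): v₁ₜ = √(GM(2/r₁ − 1/a_t)) = 5322.26 m/s
(a) ΔV₁ = v₁ₜ − v₁ = 1094.07 m/s ≈ 1.094 km/s
Circular speed at r₂: v₂ = √(GM/r₂) = 2165.29 m/s
Transfer speed at r₂ (apoapsis): v₂ₜ = √(GM(2/r₂ − 1/a_t)) = 1395.79 m/s
(b) ΔV₂ = v₂ − v₂ₜ = 769.502 m/s ≈ 769.5 m/s
(c) ΔV_total = ΔV₁ + ΔV₂ = 1863.57 m/s ≈ 1.864 km/s

Final answer:
(a) ΔV₁ = 1.094 km/s
(b) ΔV₂ = 769.5 m/s
(c) ΔV_total = 1.864 km/s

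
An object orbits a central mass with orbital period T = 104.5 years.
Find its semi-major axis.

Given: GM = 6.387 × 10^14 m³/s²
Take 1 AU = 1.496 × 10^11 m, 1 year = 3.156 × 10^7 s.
T = 104.5 years = 3.29802 × 10^9 s
GM = 6.387 × 10^14 m³/s²
Kepler's third law: a³ = GM T² / (4π²)
T² = 1.08769 × 10^19 s²
a³ = (6.387 × 10^14) × (1.08769 × 10^19) / (4π²) = 1.75972 × 10^32 m³
a = (a³)^(1/3) = 5.60378 × 10^10 m ≈ 0.3746 AU

Final answer: 0.3746 AU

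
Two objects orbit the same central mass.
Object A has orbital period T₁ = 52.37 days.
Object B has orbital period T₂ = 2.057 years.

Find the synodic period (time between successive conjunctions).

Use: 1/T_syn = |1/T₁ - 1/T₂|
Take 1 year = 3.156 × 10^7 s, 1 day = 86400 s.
T₁ = 52.37 days = 4.52477 × 10^6 s
T₂ = 2.057 years = 6.49189 × 10^7 s
1/T₁ = 2.21006 × 10^-7 s⁻¹
1/T₂ = 1.54038 × 10^-8 s⁻¹
|1/T₁ − 1/T₂| = 2.05602 × 10^-7 s⁻¹
T_syn = 1 / |1/T₁ − 1/T₂| = 4.86377 × 10^6 s ≈ 56.29 days

Final answer: T_syn = 56.29 days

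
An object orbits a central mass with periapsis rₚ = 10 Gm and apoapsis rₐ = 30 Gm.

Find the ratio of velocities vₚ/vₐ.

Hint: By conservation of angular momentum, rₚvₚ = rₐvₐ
rₚ = 10 Gm = 1 × 10^10 m
rₐ = 30 Gm = 3 × 10^10 m
rₚvₚ = rₐvₐ  ⇒  vₚ/vₐ = rₐ/rₚ
vₚ/vₐ = (3 × 10^10) / (1 × 10^10) = 3

Final answer: vₚ/vₐ = 3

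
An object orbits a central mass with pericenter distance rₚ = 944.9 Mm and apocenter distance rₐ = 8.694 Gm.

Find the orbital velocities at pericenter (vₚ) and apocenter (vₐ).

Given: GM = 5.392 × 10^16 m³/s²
rₚ = 944.9 Mm = 9.449 × 10^8 m
rₐ = 8.694 Gm = 8.694 × 10^9 m
GM = 5.392 × 10^16 m³/s²
a = (rₚ + rₐ)/2 = 4.81945 × 10^9 m
Vis-viva: v² = GM (2/r − 1/a)
vₚ² = 5.392 × 10^16 × (2.11663 × 10^-9 − 2.07493 × 10^-10) = 1.0294 × 10^8 m²/s²
vₚ = 10146 m/s ≈ 10.15 km/s
vₐ² = 5.392 × 10^16 × (2.30044 × 10^-10 − 2.07493 × 10^-10) = 1.21596 × 10^6 m²/s²
vₐ = 1102.7 m/s ≈ 1.103 km/s

Final answer: vₚ = 10.15 km/s, vₐ = 1.103 km/s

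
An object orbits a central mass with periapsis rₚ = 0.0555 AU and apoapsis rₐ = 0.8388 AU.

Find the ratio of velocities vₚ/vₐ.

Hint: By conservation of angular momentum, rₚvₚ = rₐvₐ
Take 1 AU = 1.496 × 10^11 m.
rₚ = 0.0555 AU = 8.3028 × 10^9 m
rₐ = 0.8388 AU = 1.25484 × 10^11 m
rₚvₚ = rₐvₐ  ⇒  vₚ/vₐ = rₐ/rₚ
vₚ/vₐ = (1.25484 × 10^11) / (8.3028 × 10^9) = 15.1135

Final answer: vₚ/vₐ = 15.11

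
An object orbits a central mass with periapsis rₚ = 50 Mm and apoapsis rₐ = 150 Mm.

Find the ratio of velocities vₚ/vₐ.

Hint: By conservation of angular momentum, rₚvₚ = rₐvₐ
rₚ = 50 Mm = 5 × 10^7 m
rₐ = 150 Mm = 1.5 × 10^8 m
rₚvₚ = rₐvₐ  ⇒  vₚ/vₐ = rₐ/rₚ
vₚ/vₐ = (1.5 × 10^8) / (5 × 10^7) = 3

Final answer: vₚ/vₐ = 3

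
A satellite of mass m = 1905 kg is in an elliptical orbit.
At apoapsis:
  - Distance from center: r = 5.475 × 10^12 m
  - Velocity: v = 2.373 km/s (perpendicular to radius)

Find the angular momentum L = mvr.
r = 5.475 × 10^12 m
v = 2.373 km/s = 2373 m/s
vr = 2373 × 5.475 × 10^12 = 1.29922 × 10^16 m²/s
L = m × vr = 1905 × 1.29922 × 10^16 = 2.47501 × 10^19 kg·m²/s ≈ 2.475 × 10^19 kg·m²/s

Final answer: L = 2.475 × 10^19 kg·m²/s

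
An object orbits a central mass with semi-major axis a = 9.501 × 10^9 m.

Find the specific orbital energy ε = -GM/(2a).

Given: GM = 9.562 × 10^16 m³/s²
a = 9.501 × 10^9 m
GM = 9.562 × 10^16 m³/s²
2a = 1.9002 × 10^10 m
ε = −GM/(2a) = -5.0321 × 10^6 J/kg ≈ -5.032 MJ/kg

Final answer: -5.032 MJ/kg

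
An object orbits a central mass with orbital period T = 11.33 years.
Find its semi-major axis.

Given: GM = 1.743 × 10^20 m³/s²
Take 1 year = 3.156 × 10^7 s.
T = 11.33 years = 3.57575 × 10^8 s
GM = 1.743 × 10^20 m³/s²
Kepler's third law: a³ = GM T² / (4π²)
T² = 1.2786 × 10^17 s²
a³ = (1.743 × 10^20) × (1.2786 × 10^17) / (4π²) = 5.6451 × 10^35 m³
a = (a³)^(1/3) = 8.26464 × 10^11 m ≈ 826.5 Gm

Final answer: 826.5 Gm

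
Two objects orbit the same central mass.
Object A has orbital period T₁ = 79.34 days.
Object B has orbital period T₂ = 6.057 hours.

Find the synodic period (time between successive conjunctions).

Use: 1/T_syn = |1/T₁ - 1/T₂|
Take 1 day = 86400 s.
T₁ = 79.34 days = 6.85498 × 10^6 s
T₂ = 6.057 hours = 21805.2 s
1/T₁ = 1.45879 × 10^-7 s⁻¹
1/T₂ = 4.58606 × 10^-5 s⁻¹
|1/T₁ − 1/T₂| = 4.57147 × 10^-5 s⁻¹
T_syn = 1 / |1/T₁ − 1/T₂| = 21874.8 s ≈ 6.076 hours

Final answer: T_syn = 6.076 hours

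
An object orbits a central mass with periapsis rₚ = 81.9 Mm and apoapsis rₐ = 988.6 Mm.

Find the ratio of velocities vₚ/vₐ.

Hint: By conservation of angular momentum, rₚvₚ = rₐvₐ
rₚ = 81.9 Mm = 8.19 × 10^7 m
rₐ = 988.6 Mm = 9.886 × 10^8 m
rₚvₚ = rₐvₐ  ⇒  vₚ/vₐ = rₐ/rₚ
vₚ/vₐ = (9.886 × 10^8) / (8.19 × 10^7) = 12.0708

Final answer: vₚ/vₐ = 12.07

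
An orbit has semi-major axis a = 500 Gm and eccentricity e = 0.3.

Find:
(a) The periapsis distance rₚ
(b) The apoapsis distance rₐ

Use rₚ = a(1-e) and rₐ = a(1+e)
a = 500 Gm = 5 × 10^11 m
e = 0.3:  1 − e = 0.7,  1 + e = 1.3
(a) rₚ = a(1 − e) = 5 × 10^11 m × 0.7 = 3.5 × 10^11 m ≈ 350 Gm
(b) rₐ = a(1 + e) = 5 × 10^11 m × 1.3 = 6.5 × 10^11 m ≈ 650 Gm

Final answer:
(a) rₚ = 350 Gm
(b) rₐ = 650 Gm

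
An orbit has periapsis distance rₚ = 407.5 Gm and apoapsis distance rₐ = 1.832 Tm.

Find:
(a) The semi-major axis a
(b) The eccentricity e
rₚ = 407.5 Gm = 4.075 × 10^11 m
rₐ = 1.832 Tm = 1.832 × 10^12 m
(a) a = (rₚ + rₐ)/2 = 1.11975 × 10^12 m ≈ 1.12 Tm
(b) e = (rₐ − rₚ)/(rₐ + rₚ) = (1.4245 × 10^12) / (2.2395 × 10^12) = 0.636079

Final answer:
(a) a = 1.12 Tm
(b) e = 0.6361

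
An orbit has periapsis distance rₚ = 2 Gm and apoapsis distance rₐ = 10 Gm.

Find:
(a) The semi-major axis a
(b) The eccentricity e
rₚ = 2 Gm = 2 × 10^9 m
rₐ = 10 Gm = 1 × 10^10 m
(a) a = (rₚ + rₐ)/2 = 6 × 10^9 m ≈ 6 Gm
(b) e = (rₐ − rₚ)/(rₐ + rₚ) = (8 × 10^9) / (1.2 × 10^10) = 0.666667

Final answer:
(a) a = 6 Gm
(b) e = 0.6667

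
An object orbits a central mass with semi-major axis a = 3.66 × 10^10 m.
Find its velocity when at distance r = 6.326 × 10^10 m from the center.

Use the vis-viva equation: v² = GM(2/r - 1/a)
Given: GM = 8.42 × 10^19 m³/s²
a = 3.66 × 10^10 m
r = 6.326 × 10^10 m
GM = 8.42 × 10^19 m³/s²
2/r − 1/a = 3.16156 × 10^-11 − 2.73224 × 10^-11 = 4.29315 × 10^-12 m⁻¹
v² = GM (2/r − 1/a) = 3.61483 × 10^8 m²/s²
v = 19012.7 m/s ≈ 19.01 km/s

Final answer: 19.01 km/s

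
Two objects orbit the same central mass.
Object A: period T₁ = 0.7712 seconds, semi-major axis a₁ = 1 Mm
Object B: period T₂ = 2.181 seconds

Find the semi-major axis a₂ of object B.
T₁ = 0.7712 seconds
T₂ = 2.181 seconds
a₁ = 1 Mm = 1 × 10^6 m
Kepler's third law: (T₂/T₁)² = (a₂/a₁)³  ⇒  a₂ = a₁ (T₂/T₁)^(2/3)
T₂/T₁ = 2.82806
(T₂/T₁)^(2/3) = 1.99983
a₂ = 1 × 10^6 m × 1.99983 = 1.99983 × 10^6 m ≈ 2 Mm

Final answer: a₂ = 2 Mm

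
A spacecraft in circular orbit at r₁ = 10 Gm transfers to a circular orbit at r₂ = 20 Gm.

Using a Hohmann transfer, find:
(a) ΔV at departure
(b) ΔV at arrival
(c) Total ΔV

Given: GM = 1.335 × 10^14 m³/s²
r₁ = 10 Gm = 1 × 10^10 m
r₂ = 20 Gm = 2 × 10^10 m
GM = 1.335 × 10^14 m³/s²
Transfer ellipse: a_t = (r₁ + r₂)/2 = 1.5 × 10^10 m
Circular speed at r₁: v₁ = √(GM/r₁) = 115.542 m/s
Transfer speed at r₁ (periapsis): v₁ₜ = √(GM(2/r₁ − 1/a_t)) = 133.417 m/s
(a) ΔV₁ = v₁ₜ − v₁ = 17.8744 m/s ≈ 17.87 m/s
Circular speed at r₂: v₂ = √(GM/r₂) = 81.7007 m/s
Transfer speed at r₂ (apoapsis): v₂ₜ = √(GM(2/r₂ − 1/a_t)) = 66.7083 m/s
(b) ΔV₂ = v₂ − v₂ₜ = 14.9924 m/s ≈ 14.99 m/s
(c) ΔV_total = ΔV₁ + ΔV₂ = 32.8668 m/s ≈ 32.87 m/s

Final answer:
(a) ΔV₁ = 17.87 m/s
(b) ΔV₂ = 14.99 m/s
(c) ΔV_total = 32.87 m/s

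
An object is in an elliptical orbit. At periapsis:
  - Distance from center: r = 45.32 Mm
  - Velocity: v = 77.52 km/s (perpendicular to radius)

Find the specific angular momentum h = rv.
r = 45.32 Mm = 4.532 × 10^7 m
v = 77.52 km/s = 77520 m/s
h = rv = 4.532 × 10^7 × 77520 = 3.51321 × 10^12 m²/s ≈ 3.513 × 10^12 m²/s

Final answer: h = 3.513 × 10^12 m²/s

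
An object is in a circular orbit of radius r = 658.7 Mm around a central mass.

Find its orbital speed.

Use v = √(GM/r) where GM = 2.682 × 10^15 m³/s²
r = 658.7 Mm = 6.587 × 10^8 m
GM = 2.682 × 10^15 m³/s²
GM/r = (2.682 × 10^15) / (6.587 × 10^8) = 4.07166 × 10^6 m²/s²
v = √(GM/r) = 2017.83 m/s ≈ 2.018 km/s

Final answer: 2.018 km/s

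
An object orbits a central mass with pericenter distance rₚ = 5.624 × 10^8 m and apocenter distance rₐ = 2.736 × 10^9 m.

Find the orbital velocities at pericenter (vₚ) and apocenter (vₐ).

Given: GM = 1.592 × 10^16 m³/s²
rₚ = 5.624 × 10^8 m
rₐ = 2.736 × 10^9 m
GM = 1.592 × 10^16 m³/s²
a = (rₚ + rₐ)/2 = 1.6492 × 10^9 m
Vis-viva: v² = GM (2/r − 1/a)
vₚ² = 1.592 × 10^16 × (3.55619 × 10^-9 − 6.06355 × 10^-10) = 4.69613 × 10^7 m²/s²
vₚ = 6852.83 m/s ≈ 6.853 km/s
vₐ² = 1.592 × 10^16 × (7.30994 × 10^-10 − 6.06355 × 10^-10) = 1.98426 × 10^6 m²/s²
vₐ = 1408.64 m/s ≈ 1.409 km/s

Final answer: vₚ = 6.853 km/s, vₐ = 1.409 km/s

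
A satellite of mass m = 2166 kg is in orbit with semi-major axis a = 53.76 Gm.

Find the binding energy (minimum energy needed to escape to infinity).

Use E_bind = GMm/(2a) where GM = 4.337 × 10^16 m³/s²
a = 53.76 Gm = 5.376 × 10^10 m
GM = 4.337 × 10^16 m³/s²
m = 2166 kg
GMm = 4.337 × 10^16 × 2166 = 9.39394 × 10^19 m³·kg/s²
2a = 1.0752 × 10^11 m
E_bind = GMm/(2a) = 8.73693 × 10^8 J ≈ 873.7 MJ

Final answer: 873.7 MJ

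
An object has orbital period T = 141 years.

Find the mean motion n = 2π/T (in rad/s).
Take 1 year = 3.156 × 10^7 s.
T = 141 years = 4.44996 × 10^9 s
n = 2π / (4.44996 × 10^9 s) = 1.41196 × 10^-9 rad/s ≈ 1.412 × 10^-9 rad/s

Final answer: n = 1.412 × 10^-9 rad/s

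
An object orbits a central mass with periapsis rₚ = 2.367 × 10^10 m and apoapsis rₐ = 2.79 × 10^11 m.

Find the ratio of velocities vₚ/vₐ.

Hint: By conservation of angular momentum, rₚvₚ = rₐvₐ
rₚ = 2.367 × 10^10 m
rₐ = 2.79 × 10^11 m
rₚvₚ = rₐvₐ  ⇒  vₚ/vₐ = rₐ/rₚ
vₚ/vₐ = (2.79 × 10^11) / (2.367 × 10^10) = 11.7871

Final answer: vₚ/vₐ = 11.79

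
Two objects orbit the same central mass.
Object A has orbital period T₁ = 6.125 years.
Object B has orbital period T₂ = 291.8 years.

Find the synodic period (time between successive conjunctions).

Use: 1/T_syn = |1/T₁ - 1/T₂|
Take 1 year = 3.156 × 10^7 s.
T₁ = 6.125 years = 1.93305 × 10^8 s
T₂ = 291.8 years = 9.20921 × 10^9 s
1/T₁ = 5.17317 × 10^-9 s⁻¹
1/T₂ = 1.08587 × 10^-10 s⁻¹
|1/T₁ − 1/T₂| = 5.06458 × 10^-9 s⁻¹
T_syn = 1 / |1/T₁ − 1/T₂| = 1.9745 × 10^8 s ≈ 6.256 years

Final answer: T_syn = 6.256 years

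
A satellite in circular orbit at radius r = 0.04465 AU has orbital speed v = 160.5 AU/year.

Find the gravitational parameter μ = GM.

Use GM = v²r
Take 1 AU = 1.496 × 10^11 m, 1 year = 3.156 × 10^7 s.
r = 0.04465 AU = 6.67964 × 10^9 m
v = 160.5 AU/year = 760798 m/s
v² = 5.78814 × 10^11 m²/s²
GM = v²r = 5.78814 × 10^11 × 6.67964 × 10^9 = 3.86627 × 10^21 m³/s²
GM ≈ 3.866 × 10^21 m³/s²

Final answer: GM = 3.866 × 10^21 m³/s²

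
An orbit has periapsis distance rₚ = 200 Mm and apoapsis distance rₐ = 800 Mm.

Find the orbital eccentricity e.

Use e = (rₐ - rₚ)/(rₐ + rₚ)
rₚ = 200 Mm = 2 × 10^8 m
rₐ = 800 Mm = 8 × 10^8 m
rₐ − rₚ = 6 × 10^8 m
rₐ + rₚ = 1 × 10^9 m
e = (rₐ − rₚ)/(rₐ + rₚ) = 0.6

Final answer: e = 0.6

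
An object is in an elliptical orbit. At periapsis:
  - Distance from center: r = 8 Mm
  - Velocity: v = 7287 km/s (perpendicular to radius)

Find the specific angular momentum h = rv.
r = 8 Mm = 8 × 10^6 m
v = 7287 km/s = 7.287 × 10^6 m/s
h = rv = 8 × 10^6 × 7.287 × 10^6 = 5.8296 × 10^13 m²/s ≈ 5.83 × 10^13 m²/s

Final answer: h = 5.83 × 10^13 m²/s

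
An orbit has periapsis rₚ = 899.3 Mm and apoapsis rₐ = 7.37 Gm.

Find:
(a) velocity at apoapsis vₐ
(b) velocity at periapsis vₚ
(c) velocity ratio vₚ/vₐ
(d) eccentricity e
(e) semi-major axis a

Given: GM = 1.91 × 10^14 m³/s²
rₚ = 899.3 Mm = 8.993 × 10^8 m
rₐ = 7.37 Gm = 7.37 × 10^9 m
GM = 1.91 × 10^14 m³/s²
a = (rₚ + rₐ)/2 = 4.13465 × 10^9 m
e = (rₐ − rₚ)/(rₐ + rₚ) = (6.4707 × 10^9) / (8.2693 × 10^9) = 0.782497
(a) vₐ² = GM (2/rₐ − 1/a) = 1.91 × 10^14 × (2.7137 × 10^-10 − 2.41858 × 10^-10) = 5636.79 m²/s²;  vₐ = 75.0785 m/s ≈ 75.08 m/s
(b) vₚ² = GM (2/rₚ − 1/a) = 1.91 × 10^14 × (2.22395 × 10^-9 − 2.41858 × 10^-10) = 378580 m²/s²;  vₚ = 615.288 m/s ≈ 615.3 m/s
(c) vₚ/vₐ = rₐ/rₚ (angular momentum) = (7.37 × 10^9) / (8.993 × 10^8) = 8.19526 ≈ 8.195
(d) e = 0.782497 ≈ 0.7825
(e) a = 4.13465 × 10^9 m ≈ 4.135 Gm

Final answer:
(a) velocity at apoapsis vₐ = 75.08 m/s
(b) velocity at periapsis vₚ = 615.3 m/s
(c) velocity ratio vₚ/vₐ = 8.195
(d) eccentricity e = 0.7825
(e) semi-major axis a = 4.135 Gm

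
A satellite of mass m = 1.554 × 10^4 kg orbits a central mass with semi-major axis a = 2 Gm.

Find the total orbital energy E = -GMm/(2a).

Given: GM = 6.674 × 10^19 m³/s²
a = 2 Gm = 2 × 10^9 m
GM = 6.674 × 10^19 m³/s²
2a = 4 × 10^9 m
GMm = 6.674 × 10^19 × 15540 = 1.03714 × 10^24 m³·kg/s²
E = −GMm/(2a) = -2.59285 × 10^14 J ≈ -259.3 TJ

Final answer: -259.3 TJ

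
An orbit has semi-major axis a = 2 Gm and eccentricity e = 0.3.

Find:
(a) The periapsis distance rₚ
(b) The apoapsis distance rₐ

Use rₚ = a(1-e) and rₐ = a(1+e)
a = 2 Gm = 2 × 10^9 m
e = 0.3:  1 − e = 0.7,  1 + e = 1.3
(a) rₚ = a(1 − e) = 2 × 10^9 m × 0.7 = 1.4 × 10^9 m ≈ 1.4 Gm
(b) rₐ = a(1 + e) = 2 × 10^9 m × 1.3 = 2.6 × 10^9 m ≈ 2.6 Gm

Final answer:
(a) rₚ = 1.4 Gm
(b) rₐ = 2.6 Gm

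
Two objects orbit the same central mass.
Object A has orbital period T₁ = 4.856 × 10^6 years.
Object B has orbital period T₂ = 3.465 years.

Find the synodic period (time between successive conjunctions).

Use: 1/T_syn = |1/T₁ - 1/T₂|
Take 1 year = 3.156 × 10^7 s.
T₁ = 4.856 × 10^6 years = 1.53255 × 10^14 s
T₂ = 3.465 years = 1.09355 × 10^8 s
1/T₁ = 6.52506 × 10^-15 s⁻¹
1/T₂ = 9.1445 × 10^-9 s⁻¹
|1/T₁ − 1/T₂| = 9.14449 × 10^-9 s⁻¹
T_syn = 1 / |1/T₁ − 1/T₂| = 1.09355 × 10^8 s ≈ 3.465 years

Final answer: T_syn = 3.465 years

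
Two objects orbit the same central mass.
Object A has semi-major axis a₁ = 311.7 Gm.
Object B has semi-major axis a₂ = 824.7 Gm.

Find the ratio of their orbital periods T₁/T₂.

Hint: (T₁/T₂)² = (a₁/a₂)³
a₁ = 311.7 Gm = 3.117 × 10^11 m
a₂ = 824.7 Gm = 8.247 × 10^11 m
a₁/a₂ = 0.377956
T₁/T₂ = (a₁/a₂)^(3/2) = (0.377956)^1.5 = 0.23236

Final answer: T₁/T₂ = 0.2324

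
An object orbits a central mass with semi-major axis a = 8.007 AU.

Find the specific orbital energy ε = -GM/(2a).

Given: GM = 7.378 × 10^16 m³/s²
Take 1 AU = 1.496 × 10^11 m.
a = 8.007 AU = 1.19785 × 10^12 m
GM = 7.378 × 10^16 m³/s²
2a = 2.39569 × 10^12 m
ε = −GM/(2a) = -30796.9 J/kg ≈ -30.8 kJ/kg

Final answer: -30.8 kJ/kg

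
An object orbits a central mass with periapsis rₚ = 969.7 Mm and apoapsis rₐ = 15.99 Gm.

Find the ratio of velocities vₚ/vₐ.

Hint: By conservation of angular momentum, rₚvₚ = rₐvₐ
rₚ = 969.7 Mm = 9.697 × 10^8 m
rₐ = 15.99 Gm = 1.599 × 10^10 m
rₚvₚ = rₐvₐ  ⇒  vₚ/vₐ = rₐ/rₚ
vₚ/vₐ = (1.599 × 10^10) / (9.697 × 10^8) = 16.4896

Final answer: vₚ/vₐ = 16.49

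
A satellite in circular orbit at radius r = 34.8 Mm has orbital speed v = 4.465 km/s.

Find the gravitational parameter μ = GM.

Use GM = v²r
r = 34.8 Mm = 3.48 × 10^7 m
v = 4.465 km/s = 4465 m/s
v² = 1.99362 × 10^7 m²/s²
GM = v²r = 1.99362 × 10^7 × 3.48 × 10^7 = 6.93781 × 10^14 m³/s²
GM ≈ 6.938 × 10^14 m³/s²

Final answer: GM = 6.938 × 10^14 m³/s²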